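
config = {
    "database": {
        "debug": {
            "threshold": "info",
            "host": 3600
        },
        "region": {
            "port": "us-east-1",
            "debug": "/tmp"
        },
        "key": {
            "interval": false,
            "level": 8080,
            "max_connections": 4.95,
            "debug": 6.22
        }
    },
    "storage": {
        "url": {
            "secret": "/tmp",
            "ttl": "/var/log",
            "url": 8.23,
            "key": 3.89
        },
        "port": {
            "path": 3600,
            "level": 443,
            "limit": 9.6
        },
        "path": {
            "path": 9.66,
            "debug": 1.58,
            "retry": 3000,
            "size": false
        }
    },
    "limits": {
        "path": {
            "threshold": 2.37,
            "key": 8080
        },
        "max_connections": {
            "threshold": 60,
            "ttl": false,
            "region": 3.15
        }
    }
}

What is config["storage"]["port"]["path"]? 3600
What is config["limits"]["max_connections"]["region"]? 3.15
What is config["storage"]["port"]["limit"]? 9.6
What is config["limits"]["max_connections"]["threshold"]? 60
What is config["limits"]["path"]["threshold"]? 2.37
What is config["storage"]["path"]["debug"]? 1.58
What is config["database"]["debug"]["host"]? 3600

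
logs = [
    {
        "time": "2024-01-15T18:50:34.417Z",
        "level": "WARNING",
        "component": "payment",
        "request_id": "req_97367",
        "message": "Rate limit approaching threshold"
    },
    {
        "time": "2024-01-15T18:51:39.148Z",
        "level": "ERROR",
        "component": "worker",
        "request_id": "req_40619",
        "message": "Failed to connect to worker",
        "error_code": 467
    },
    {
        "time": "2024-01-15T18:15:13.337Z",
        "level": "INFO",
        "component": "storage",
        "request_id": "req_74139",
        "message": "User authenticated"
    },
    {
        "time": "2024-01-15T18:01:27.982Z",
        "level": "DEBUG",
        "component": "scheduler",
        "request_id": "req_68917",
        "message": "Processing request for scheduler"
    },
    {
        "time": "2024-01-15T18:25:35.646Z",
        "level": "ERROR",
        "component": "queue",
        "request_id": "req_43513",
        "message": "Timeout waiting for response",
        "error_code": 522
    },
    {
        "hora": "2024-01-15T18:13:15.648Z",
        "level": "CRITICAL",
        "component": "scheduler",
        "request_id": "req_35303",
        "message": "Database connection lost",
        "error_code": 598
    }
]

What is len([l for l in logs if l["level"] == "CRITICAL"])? 1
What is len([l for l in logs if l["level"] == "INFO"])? 1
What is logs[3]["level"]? "DEBUG"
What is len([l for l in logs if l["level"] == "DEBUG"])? 1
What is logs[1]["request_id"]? "req_40619"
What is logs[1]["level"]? "ERROR"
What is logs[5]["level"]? "CRITICAL"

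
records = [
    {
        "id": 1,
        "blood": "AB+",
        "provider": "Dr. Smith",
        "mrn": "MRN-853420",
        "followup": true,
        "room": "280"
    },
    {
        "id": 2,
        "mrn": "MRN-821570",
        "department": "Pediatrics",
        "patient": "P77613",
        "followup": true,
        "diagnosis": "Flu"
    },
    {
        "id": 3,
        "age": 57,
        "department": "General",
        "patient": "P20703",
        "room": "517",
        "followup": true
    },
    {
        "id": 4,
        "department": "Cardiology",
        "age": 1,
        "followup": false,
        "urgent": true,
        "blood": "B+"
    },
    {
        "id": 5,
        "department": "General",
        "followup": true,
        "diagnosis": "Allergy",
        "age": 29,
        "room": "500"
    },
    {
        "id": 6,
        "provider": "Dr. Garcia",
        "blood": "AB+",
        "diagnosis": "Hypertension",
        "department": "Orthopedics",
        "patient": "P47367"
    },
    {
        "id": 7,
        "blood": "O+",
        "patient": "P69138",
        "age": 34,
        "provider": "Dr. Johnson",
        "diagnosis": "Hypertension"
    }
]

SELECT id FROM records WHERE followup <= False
[4]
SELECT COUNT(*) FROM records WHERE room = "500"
1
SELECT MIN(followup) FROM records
False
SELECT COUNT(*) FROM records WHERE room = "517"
1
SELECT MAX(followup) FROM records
True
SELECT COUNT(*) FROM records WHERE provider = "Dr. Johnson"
1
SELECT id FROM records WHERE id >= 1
[1, 2, 3, 4, 5, 6, 7]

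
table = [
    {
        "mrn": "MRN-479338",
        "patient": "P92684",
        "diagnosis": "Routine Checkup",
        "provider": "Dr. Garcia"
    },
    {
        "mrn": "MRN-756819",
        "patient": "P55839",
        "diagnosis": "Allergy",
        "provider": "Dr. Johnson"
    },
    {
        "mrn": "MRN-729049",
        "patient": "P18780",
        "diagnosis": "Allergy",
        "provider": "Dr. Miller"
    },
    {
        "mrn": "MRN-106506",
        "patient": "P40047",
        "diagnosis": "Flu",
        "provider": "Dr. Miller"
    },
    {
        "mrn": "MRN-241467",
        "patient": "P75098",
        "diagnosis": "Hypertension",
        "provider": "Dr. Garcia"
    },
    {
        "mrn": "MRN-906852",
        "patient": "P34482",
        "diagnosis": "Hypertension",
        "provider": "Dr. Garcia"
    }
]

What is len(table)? 6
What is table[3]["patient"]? "P40047"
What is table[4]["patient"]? "P75098"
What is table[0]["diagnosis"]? "Routine Checkup"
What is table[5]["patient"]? "P34482"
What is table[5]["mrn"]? "MRN-906852"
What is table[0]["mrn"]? "MRN-479338"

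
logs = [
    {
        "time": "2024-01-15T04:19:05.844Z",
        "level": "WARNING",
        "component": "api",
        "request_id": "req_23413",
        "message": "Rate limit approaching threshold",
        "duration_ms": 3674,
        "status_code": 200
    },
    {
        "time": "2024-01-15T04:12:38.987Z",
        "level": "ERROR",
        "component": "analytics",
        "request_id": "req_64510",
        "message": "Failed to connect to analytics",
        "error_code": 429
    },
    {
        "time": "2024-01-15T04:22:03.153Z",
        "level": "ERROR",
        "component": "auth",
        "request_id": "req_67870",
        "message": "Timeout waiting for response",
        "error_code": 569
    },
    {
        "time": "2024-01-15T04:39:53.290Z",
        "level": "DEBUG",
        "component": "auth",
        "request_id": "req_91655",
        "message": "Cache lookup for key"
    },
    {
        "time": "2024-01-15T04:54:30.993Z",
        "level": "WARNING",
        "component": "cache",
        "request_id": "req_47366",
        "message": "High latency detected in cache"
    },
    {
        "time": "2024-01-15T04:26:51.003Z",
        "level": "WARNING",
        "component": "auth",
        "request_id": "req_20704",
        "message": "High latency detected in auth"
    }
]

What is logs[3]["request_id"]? "req_91655"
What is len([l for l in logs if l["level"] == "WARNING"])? 3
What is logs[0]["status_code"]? 200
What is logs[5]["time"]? "2024-01-15T04:26:51.003Z"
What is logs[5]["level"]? "WARNING"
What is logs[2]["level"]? "ERROR"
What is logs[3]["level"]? "DEBUG"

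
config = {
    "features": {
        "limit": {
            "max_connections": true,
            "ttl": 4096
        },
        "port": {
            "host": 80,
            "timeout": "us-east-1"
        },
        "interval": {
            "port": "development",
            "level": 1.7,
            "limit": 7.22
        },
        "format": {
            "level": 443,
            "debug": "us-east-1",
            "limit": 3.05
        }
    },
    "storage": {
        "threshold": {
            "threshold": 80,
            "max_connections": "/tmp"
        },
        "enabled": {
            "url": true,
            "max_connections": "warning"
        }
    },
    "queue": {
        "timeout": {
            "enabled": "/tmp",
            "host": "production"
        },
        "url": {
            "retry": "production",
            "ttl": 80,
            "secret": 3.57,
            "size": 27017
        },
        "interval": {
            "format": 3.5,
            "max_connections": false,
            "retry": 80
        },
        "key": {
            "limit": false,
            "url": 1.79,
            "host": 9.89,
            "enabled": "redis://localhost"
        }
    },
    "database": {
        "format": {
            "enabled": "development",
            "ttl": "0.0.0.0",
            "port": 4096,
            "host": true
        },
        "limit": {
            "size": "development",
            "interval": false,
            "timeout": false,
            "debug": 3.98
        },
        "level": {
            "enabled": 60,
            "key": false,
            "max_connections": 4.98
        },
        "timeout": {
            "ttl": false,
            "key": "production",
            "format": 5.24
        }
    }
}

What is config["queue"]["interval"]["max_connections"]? False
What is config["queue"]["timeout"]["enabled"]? "/tmp"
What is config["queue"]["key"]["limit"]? False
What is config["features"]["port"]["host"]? 80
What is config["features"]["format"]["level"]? 443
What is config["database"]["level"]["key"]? False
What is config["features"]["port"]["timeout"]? "us-east-1"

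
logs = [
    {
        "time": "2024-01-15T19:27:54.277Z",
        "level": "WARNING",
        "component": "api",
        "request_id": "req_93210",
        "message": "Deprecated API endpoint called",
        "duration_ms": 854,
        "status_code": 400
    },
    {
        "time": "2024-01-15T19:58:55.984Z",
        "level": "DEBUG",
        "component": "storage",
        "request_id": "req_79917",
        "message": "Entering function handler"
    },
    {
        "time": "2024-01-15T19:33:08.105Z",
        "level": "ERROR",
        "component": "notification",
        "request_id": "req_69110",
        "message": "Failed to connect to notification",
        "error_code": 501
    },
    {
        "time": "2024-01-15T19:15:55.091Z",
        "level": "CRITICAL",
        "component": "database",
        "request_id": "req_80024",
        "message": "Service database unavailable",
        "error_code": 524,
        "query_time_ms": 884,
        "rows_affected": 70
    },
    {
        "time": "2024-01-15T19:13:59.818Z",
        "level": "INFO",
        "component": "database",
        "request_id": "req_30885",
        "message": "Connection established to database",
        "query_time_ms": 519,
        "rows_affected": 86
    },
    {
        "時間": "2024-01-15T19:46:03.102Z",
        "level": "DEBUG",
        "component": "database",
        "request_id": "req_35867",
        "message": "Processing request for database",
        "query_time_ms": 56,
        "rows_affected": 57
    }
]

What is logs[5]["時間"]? "2024-01-15T19:46:03.102Z"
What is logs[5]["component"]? "database"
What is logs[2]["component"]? "notification"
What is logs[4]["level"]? "INFO"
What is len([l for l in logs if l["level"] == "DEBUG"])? 2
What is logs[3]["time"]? "2024-01-15T19:15:55.091Z"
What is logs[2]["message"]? "Failed to connect to notification"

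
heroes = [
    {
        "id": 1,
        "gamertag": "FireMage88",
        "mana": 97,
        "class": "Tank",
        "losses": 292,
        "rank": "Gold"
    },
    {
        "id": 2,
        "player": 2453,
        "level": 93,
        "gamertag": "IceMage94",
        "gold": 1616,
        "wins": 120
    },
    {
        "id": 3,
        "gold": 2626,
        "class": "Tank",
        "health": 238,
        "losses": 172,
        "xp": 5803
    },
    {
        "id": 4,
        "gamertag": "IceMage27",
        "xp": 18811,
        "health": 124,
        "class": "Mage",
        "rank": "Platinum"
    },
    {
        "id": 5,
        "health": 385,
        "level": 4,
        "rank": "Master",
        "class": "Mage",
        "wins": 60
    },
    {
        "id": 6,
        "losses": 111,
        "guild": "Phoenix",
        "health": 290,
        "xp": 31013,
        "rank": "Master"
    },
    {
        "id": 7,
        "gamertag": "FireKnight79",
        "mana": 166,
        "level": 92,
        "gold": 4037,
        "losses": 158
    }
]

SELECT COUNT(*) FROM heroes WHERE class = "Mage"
2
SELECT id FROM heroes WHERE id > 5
[6, 7]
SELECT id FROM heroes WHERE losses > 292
[]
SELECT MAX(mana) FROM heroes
166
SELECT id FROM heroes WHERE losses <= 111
[6]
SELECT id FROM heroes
[1, 2, 3, 4, 5, 6, 7]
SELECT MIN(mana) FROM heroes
97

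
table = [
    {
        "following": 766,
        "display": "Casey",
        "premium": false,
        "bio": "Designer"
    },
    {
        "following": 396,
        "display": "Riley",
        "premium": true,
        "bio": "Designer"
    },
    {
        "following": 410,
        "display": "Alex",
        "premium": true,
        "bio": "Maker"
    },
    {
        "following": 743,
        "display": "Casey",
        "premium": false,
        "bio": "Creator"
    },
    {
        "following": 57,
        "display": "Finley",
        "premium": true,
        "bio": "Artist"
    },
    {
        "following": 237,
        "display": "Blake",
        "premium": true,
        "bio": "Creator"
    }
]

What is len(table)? 6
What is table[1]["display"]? "Riley"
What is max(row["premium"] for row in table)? True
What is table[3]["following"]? 743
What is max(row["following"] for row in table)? 766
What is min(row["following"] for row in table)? 57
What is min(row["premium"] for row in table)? False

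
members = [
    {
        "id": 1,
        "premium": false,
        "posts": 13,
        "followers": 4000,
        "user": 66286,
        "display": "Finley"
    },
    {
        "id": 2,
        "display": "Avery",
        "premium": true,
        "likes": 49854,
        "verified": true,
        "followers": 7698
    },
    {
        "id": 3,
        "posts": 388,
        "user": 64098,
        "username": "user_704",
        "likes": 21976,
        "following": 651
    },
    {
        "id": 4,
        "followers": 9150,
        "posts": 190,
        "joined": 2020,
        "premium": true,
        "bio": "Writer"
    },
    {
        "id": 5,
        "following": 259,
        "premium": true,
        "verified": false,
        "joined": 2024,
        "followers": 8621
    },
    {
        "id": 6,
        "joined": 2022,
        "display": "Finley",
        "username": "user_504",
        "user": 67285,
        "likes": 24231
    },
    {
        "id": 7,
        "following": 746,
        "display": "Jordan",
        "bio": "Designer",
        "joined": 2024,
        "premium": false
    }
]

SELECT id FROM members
[1, 2, 3, 4, 5, 6, 7]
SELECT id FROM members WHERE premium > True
[]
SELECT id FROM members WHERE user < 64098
[]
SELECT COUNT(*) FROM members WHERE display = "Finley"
2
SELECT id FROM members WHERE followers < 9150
[1, 2, 5]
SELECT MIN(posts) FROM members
13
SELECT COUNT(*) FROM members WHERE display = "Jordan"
1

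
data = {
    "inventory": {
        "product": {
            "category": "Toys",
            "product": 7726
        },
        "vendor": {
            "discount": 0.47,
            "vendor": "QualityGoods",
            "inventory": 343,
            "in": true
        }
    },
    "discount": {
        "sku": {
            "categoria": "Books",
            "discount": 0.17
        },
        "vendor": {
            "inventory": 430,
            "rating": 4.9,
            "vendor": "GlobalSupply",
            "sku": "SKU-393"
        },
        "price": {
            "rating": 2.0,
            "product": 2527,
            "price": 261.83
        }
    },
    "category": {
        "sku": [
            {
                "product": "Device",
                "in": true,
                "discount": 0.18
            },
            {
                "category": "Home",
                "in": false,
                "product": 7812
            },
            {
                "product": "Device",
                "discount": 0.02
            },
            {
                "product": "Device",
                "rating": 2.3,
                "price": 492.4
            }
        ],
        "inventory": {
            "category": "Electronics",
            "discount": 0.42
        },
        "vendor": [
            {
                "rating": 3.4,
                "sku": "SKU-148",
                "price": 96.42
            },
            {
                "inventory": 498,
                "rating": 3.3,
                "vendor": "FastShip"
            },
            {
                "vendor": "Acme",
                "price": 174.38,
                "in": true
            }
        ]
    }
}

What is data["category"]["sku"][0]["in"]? True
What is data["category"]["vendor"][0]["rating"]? 3.4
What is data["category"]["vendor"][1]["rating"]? 3.3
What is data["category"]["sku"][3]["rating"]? 2.3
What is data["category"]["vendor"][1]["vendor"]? "FastShip"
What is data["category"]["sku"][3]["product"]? "Device"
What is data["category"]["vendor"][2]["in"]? True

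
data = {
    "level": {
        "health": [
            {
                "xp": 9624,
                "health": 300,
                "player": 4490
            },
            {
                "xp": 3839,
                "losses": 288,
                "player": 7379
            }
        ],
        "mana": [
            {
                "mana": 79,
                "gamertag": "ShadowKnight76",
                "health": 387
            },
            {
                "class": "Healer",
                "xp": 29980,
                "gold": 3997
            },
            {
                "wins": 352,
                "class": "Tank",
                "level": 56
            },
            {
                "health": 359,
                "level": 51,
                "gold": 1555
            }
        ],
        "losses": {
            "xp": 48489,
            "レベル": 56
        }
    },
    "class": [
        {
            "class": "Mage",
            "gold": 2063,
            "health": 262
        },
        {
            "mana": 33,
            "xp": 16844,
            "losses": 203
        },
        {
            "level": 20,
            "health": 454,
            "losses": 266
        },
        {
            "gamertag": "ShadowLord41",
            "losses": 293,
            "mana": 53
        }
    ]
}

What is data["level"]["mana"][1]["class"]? "Healer"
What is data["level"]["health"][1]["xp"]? 3839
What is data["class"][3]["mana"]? 53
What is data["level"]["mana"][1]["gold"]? 3997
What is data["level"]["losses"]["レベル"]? 56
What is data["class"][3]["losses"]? 293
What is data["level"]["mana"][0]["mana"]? 79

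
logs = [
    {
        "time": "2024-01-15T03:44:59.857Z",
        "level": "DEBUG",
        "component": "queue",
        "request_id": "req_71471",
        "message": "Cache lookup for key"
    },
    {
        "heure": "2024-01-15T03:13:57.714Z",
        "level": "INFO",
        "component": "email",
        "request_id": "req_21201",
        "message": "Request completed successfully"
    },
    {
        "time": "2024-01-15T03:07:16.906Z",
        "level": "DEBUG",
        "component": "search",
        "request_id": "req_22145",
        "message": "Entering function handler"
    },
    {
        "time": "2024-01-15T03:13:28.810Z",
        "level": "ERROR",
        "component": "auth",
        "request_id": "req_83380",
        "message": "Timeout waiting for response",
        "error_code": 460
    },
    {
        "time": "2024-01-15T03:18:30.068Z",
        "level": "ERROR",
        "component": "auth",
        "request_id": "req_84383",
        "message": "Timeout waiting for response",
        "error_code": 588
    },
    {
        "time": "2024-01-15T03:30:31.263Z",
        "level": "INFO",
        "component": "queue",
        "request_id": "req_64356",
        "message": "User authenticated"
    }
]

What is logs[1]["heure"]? "2024-01-15T03:13:57.714Z"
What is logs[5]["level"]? "INFO"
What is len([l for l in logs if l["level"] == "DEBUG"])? 2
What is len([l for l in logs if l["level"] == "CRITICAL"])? 0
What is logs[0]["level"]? "DEBUG"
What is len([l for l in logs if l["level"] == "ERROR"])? 2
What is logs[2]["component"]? "search"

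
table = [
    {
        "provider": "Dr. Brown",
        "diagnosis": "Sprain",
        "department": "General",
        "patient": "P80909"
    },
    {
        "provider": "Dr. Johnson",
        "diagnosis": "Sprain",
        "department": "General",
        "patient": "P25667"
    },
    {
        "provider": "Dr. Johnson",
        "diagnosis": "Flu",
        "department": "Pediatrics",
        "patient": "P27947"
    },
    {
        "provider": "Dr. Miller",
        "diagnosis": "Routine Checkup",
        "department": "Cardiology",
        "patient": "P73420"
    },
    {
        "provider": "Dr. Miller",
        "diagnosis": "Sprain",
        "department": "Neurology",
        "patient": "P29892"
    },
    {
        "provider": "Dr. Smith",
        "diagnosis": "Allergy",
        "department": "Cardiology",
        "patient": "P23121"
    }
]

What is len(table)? 6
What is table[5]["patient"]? "P23121"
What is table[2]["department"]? "Pediatrics"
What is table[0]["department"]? "General"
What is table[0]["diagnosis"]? "Sprain"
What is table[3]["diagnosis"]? "Routine Checkup"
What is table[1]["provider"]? "Dr. Johnson"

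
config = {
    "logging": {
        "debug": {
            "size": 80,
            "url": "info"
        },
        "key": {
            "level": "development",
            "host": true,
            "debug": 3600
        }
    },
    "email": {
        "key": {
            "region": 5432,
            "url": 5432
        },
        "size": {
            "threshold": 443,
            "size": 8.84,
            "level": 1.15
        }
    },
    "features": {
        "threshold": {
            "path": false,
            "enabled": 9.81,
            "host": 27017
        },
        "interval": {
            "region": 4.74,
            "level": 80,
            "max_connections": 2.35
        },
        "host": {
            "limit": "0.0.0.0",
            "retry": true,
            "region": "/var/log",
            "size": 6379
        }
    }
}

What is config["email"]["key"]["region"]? 5432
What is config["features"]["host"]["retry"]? True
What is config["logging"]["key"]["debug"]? 3600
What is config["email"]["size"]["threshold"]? 443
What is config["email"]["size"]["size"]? 8.84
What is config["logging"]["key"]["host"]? True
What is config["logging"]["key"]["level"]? "development"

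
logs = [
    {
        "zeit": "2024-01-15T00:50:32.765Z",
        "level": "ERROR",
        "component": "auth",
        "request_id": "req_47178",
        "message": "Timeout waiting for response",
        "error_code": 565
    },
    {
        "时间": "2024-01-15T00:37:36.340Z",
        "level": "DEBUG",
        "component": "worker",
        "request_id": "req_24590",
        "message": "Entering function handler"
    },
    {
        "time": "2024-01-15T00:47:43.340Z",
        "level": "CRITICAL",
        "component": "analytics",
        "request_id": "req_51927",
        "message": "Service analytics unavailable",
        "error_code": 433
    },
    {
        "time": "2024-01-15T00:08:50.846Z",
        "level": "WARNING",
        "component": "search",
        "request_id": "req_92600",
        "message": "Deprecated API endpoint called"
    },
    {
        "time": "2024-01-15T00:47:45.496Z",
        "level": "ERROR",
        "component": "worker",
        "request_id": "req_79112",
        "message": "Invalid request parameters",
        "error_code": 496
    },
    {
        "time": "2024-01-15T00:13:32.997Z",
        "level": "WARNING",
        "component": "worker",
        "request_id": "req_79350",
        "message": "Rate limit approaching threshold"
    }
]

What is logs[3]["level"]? "WARNING"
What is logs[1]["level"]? "DEBUG"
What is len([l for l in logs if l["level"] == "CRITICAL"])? 1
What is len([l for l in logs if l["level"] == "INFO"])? 0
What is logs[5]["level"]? "WARNING"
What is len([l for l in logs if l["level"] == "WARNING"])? 2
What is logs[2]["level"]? "CRITICAL"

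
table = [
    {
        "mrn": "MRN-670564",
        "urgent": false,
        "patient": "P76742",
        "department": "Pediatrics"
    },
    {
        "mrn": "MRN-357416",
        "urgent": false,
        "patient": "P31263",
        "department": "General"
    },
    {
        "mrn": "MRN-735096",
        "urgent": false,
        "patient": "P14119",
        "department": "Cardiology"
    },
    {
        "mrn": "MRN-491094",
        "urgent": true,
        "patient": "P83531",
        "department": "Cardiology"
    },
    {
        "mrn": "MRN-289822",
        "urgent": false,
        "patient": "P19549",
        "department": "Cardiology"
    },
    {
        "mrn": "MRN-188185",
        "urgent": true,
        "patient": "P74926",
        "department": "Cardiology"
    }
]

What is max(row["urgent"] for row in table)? True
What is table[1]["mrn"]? "MRN-357416"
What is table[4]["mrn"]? "MRN-289822"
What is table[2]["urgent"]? False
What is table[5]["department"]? "Cardiology"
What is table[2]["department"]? "Cardiology"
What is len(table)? 6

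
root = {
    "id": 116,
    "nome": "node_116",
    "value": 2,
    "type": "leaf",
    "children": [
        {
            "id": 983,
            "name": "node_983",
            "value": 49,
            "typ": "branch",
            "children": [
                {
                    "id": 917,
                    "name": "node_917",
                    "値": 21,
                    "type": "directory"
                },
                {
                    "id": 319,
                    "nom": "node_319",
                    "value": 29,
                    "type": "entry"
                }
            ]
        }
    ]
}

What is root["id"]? 116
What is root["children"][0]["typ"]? "branch"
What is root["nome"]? "node_116"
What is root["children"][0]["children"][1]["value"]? 29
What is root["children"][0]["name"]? "node_983"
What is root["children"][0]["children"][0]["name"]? "node_917"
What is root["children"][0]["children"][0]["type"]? "directory"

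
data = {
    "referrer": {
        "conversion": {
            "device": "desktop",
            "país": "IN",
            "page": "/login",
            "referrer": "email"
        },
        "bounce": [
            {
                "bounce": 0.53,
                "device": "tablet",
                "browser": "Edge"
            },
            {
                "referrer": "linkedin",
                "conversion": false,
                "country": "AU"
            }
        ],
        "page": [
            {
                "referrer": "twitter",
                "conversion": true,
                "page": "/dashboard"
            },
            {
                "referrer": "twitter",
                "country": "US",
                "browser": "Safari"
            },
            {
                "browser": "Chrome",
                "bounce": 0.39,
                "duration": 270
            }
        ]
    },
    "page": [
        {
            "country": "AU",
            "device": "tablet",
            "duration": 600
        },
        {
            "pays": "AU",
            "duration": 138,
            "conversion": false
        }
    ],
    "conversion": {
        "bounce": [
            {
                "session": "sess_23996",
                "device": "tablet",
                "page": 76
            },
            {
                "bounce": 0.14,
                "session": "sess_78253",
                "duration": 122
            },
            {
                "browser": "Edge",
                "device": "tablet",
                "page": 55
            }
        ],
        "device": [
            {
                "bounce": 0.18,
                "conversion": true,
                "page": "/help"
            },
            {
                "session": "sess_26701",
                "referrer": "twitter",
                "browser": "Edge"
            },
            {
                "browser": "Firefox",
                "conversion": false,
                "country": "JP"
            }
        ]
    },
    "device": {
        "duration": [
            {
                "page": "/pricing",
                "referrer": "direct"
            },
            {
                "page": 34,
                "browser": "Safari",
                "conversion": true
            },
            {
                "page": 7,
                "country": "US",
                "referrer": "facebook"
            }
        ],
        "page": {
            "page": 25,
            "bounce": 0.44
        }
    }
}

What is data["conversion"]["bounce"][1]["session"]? "sess_78253"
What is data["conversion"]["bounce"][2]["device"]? "tablet"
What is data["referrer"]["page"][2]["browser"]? "Chrome"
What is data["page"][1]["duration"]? 138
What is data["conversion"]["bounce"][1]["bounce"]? 0.14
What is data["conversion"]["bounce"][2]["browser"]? "Edge"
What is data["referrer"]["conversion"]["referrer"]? "email"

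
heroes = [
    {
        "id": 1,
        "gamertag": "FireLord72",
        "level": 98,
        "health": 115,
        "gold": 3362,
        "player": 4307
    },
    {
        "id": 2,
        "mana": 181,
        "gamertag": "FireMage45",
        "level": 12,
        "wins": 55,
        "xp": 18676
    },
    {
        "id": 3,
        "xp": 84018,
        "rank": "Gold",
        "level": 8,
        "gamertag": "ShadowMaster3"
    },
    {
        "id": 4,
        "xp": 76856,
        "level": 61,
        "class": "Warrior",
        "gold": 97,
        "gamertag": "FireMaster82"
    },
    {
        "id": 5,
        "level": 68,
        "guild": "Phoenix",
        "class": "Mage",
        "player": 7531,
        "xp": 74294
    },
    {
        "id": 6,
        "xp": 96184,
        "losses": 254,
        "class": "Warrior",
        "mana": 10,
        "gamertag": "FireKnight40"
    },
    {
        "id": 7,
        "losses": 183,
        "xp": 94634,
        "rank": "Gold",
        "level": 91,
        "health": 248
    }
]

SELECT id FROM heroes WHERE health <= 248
[1, 7]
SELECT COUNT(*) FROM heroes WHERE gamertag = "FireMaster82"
1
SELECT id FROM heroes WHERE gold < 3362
[4]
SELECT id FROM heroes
[1, 2, 3, 4, 5, 6, 7]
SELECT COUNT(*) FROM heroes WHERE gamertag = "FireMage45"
1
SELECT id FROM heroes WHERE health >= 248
[7]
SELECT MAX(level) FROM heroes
98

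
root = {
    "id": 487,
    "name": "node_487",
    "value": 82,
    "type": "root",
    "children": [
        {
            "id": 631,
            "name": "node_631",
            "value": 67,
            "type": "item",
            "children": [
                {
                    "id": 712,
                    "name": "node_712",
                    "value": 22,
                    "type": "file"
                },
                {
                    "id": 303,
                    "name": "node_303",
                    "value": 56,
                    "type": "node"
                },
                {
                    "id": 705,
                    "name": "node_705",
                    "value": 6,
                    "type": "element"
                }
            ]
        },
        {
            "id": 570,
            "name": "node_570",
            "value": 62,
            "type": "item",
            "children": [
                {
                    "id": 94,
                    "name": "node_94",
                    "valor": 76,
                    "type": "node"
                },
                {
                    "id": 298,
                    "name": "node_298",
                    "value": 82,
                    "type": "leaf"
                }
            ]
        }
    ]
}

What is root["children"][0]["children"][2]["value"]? 6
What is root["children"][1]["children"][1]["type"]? "leaf"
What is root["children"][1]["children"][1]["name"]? "node_298"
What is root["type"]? "root"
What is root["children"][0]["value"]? 67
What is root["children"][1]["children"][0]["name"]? "node_94"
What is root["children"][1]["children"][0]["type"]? "node"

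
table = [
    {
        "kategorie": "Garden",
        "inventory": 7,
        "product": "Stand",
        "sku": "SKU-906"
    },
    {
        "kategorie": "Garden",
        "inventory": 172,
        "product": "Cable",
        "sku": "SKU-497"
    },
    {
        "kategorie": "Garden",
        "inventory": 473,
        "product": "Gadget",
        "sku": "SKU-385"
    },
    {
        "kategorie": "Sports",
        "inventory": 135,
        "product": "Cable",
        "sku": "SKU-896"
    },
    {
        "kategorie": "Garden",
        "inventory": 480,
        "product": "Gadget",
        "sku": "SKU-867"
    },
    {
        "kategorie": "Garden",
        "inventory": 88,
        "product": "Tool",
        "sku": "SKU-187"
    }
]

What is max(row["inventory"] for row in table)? 480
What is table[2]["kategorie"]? "Garden"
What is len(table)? 6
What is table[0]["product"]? "Stand"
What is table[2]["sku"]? "SKU-385"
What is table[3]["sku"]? "SKU-896"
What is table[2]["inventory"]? 473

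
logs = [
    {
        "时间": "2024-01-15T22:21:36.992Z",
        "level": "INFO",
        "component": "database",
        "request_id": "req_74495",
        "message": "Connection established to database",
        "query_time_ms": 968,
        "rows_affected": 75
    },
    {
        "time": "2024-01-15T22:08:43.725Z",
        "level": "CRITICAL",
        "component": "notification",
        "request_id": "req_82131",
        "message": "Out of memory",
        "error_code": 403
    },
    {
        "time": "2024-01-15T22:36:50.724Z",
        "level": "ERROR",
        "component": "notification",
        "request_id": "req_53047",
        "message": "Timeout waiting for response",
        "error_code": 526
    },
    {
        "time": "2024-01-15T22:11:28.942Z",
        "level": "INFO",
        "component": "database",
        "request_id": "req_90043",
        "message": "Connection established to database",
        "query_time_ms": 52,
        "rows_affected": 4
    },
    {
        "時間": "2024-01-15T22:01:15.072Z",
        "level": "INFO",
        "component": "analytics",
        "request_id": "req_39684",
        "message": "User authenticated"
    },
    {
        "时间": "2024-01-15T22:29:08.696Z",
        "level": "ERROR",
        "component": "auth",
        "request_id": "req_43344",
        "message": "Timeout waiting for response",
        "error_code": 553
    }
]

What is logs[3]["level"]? "INFO"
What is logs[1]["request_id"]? "req_82131"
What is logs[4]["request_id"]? "req_39684"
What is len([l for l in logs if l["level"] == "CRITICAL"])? 1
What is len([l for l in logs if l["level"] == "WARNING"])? 0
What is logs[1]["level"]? "CRITICAL"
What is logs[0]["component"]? "database"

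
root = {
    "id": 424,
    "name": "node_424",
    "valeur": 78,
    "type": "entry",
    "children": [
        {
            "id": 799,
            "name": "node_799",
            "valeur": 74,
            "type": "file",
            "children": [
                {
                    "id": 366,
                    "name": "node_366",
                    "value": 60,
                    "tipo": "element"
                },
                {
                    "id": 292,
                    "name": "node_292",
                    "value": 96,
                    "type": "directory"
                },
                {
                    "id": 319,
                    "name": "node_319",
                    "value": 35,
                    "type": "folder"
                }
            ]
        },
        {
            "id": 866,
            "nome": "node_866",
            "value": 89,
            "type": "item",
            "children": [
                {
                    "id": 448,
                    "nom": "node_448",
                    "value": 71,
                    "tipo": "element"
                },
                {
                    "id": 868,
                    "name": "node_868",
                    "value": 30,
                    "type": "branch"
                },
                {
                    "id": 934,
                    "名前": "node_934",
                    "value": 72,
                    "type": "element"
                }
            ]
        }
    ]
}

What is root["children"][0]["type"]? "file"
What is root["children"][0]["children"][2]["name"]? "node_319"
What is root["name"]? "node_424"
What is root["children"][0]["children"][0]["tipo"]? "element"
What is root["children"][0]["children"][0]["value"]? 60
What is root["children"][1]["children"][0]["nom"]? "node_448"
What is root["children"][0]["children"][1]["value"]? 96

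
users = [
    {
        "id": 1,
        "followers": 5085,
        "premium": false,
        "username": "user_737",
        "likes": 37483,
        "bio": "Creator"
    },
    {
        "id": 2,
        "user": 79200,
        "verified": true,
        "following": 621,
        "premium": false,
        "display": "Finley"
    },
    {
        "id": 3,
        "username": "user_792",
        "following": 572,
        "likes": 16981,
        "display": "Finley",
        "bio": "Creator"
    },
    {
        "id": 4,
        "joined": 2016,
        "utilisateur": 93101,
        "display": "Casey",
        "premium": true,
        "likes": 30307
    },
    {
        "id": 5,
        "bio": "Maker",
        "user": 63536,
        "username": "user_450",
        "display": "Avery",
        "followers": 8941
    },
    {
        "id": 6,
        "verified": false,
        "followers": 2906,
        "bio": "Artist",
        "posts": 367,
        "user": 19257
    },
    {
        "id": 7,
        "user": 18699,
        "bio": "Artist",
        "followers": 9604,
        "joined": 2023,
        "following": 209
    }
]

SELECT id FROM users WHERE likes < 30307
[3]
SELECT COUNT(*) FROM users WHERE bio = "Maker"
1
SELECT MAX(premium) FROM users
True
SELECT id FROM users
[1, 2, 3, 4, 5, 6, 7]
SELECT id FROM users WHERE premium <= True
[1, 2, 4]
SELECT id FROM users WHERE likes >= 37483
[1]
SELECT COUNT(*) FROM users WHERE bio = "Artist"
2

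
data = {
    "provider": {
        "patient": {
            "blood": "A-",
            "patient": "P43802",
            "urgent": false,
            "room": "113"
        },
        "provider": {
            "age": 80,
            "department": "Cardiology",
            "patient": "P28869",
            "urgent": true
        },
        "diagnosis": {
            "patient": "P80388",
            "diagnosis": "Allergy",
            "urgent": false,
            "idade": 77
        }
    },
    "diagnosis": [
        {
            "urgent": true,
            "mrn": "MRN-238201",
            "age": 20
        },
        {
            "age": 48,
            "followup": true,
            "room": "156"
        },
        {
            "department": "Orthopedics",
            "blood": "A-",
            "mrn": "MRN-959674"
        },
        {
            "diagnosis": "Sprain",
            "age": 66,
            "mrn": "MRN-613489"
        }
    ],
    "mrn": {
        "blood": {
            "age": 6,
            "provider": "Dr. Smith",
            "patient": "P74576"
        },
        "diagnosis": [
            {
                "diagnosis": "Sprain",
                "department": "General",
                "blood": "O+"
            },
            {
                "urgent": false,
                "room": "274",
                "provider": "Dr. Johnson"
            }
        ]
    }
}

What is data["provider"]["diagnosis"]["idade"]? 77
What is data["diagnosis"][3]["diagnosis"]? "Sprain"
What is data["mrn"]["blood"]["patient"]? "P74576"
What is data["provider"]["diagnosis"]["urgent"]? False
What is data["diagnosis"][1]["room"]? "156"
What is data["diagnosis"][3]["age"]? 66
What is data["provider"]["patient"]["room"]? "113"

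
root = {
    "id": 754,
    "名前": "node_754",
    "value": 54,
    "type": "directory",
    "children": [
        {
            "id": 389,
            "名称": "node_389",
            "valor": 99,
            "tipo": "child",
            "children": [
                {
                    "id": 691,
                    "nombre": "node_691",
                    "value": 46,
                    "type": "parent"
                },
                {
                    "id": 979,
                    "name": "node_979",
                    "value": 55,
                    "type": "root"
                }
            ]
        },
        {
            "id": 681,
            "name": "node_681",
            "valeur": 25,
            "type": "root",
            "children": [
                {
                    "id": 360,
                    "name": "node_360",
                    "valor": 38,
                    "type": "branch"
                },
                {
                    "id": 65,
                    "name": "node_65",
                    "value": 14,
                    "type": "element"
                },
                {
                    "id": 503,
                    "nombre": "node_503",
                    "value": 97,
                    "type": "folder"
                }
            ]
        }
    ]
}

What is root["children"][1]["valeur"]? 25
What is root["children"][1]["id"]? 681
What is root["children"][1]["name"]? "node_681"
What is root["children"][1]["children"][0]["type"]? "branch"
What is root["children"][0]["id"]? 389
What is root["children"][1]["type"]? "root"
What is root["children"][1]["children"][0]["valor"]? 38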